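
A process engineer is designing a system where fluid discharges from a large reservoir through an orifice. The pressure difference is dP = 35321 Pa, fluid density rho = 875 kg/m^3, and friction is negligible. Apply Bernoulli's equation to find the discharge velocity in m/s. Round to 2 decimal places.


v = sqrt(2*dP/rho)
v = sqrt(2*35321/875)
v = sqrt(80.733714)
v = 8.99 m/s


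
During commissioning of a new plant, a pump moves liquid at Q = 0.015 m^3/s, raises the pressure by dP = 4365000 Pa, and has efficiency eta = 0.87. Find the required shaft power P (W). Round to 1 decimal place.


P = Q * dP / eta
P = 0.015 * 4365000 / 0.87
P = 65475.0 / 0.87
P = 75258.6 W


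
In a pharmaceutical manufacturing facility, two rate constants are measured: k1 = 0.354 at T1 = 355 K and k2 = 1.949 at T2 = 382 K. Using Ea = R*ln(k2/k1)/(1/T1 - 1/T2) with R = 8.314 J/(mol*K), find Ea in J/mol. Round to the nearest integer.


Ea = R * ln(k2/k1) / (1/T1 - 1/T2)
ln(k2/k1) = ln(1.949/0.354) = 1.7057748
1/T1 - 1/T2 = 1/355 - 1/382 = 0.000199100361
Ea = 8.314 * 1.7057748 / 0.000199100361
Ea = 71229 J/mol


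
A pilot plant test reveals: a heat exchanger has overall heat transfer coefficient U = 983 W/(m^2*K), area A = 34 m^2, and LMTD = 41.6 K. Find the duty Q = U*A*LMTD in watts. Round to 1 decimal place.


Q = U * A * LMTD
Q = 983 * 34 * 41.6
Q = 1390355.2 W


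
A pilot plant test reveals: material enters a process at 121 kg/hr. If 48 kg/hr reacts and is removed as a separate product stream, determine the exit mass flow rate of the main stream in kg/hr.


Steady-state mass balance on the main outlet: F_out = F_in - F_removed
F_out = 121 - 48
F_out = 73 kg/hr


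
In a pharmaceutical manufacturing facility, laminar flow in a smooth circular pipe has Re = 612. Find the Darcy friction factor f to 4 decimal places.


f = 64 / Re
f = 64 / 612
f = 0.1046


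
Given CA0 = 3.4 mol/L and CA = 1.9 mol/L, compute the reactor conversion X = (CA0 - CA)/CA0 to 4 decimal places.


X = (CA0 - CA) / CA0
X = (3.4 - 1.9) / 3.4
X = 1.5 / 3.4
X = 0.4412


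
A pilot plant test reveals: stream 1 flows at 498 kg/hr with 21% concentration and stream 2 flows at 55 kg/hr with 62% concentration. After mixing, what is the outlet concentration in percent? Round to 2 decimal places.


Mass balance on solute: F1*x1 + F2*x2 = F3*x3
F3 = F1 + F2 = 498 + 55 = 553 kg/hr
x3 = (F1*x1 + F2*x2)/F3
x3 = (498*0.21 + 55*0.62) / 553
x3 = 25.08%


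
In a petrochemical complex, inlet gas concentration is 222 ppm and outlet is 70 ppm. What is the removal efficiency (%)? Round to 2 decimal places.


Efficiency = (G_in - G_out) / G_in * 100%
Efficiency = (222 - 70) / 222 * 100
Efficiency = 152 / 222 * 100
Efficiency = 68.47%


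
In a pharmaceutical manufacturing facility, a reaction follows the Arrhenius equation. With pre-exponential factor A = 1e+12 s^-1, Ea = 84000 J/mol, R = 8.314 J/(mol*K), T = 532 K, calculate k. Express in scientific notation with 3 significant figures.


k = A * exp(-Ea/(R*T))
k = 1e+12 * exp(-84000 / (8.314 * 532))
k = 1e+12 * exp(-18.991429)
k = 5.65e+03


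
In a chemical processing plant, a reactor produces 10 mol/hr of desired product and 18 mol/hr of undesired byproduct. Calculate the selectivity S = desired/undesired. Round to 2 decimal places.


S = desired product rate / undesired product rate
S = 10 / 18
S = 0.56


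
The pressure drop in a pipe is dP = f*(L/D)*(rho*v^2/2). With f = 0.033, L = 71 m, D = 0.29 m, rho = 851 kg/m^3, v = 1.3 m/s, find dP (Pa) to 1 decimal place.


dP = f * (L/D) * (rho*v^2/2)
dP = 0.033 * (71/0.29) * (851*1.3^2/2)
L/D = 244.82758621
rho*v^2/2 = 851*1.69/2 = 719.095
dP = 0.033 * 244.82758621 * 719.095
dP = 5809.8 Pa


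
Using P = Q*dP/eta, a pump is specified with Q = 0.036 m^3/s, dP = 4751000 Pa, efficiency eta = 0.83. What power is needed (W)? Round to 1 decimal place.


P = Q * dP / eta
P = 0.036 * 4751000 / 0.83
P = 171036.0 / 0.83
P = 206067.5 W


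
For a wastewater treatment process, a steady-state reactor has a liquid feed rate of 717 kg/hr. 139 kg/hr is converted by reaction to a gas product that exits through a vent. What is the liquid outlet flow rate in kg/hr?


Steady-state mass balance on the main outlet: F_out = F_in - F_removed
F_out = 717 - 139
F_out = 578 kg/hr


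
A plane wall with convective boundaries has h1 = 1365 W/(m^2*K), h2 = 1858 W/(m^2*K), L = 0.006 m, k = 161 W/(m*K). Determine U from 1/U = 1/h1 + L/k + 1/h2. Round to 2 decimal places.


1/U = 1/h1 + L/k + 1/h2
1/U = 1/1365 + 0.006/161 + 1/1858
1/U = 0.0007326007 + 3.72671e-05 + 0.0005382131
1/U = 0.0013080809
U = 764.48 W/(m^2*K)


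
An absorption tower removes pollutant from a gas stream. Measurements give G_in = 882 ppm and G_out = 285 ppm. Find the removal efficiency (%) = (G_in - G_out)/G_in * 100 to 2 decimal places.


Efficiency = (G_in - G_out) / G_in * 100%
Efficiency = (882 - 285) / 882 * 100
Efficiency = 597 / 882 * 100
Efficiency = 67.69%


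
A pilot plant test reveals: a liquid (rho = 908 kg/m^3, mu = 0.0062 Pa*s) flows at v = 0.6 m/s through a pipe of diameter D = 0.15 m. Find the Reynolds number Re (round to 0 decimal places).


Re = rho * v * D / mu
Re = 908 * 0.6 * 0.15 / 0.0062
Re = 81.72 / 0.0062
Re = 13181


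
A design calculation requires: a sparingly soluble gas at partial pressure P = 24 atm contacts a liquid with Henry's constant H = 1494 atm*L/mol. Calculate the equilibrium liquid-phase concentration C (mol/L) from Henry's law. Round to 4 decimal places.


C = P / H
C = 24 / 1494
C = 0.0161 mol/L


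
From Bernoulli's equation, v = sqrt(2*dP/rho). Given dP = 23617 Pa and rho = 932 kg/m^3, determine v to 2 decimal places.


v = sqrt(2*dP/rho)
v = sqrt(2*23617/932)
v = sqrt(50.680258)
v = 7.12 m/s


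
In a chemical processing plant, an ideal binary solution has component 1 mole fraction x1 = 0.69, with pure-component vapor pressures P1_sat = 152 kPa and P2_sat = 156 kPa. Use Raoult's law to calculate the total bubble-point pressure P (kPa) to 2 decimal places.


P = x1*P1_sat + x2*P2_sat
x2 = 1 - x1 = 1 - 0.69 = 0.31
P = 0.69*152 + 0.31*156
P = 104.88 + 48.36
P = 153.24 kPa


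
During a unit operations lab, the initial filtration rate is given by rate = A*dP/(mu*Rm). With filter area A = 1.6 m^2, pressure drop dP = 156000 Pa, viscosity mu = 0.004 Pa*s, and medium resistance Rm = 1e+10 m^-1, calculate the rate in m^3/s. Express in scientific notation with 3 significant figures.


rate = A * dP / (mu * Rm)
rate = 1.6 * 156000 / (0.004 * 1e+10)
rate = 249600.0 / 4.000e+07
rate = 6.24e-03 m^3/s


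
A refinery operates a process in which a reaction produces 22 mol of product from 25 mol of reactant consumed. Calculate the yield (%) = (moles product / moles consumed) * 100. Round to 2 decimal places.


Yield = (moles product / moles consumed) * 100%
Yield = (22 / 25) * 100
Yield = 0.88 * 100
Yield = 88.00%


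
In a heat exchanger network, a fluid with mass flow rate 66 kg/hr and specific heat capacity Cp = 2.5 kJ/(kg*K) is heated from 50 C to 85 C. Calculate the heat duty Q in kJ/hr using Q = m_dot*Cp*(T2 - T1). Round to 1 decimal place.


Q = m_dot * Cp * (T2 - T1)
Q = 66 * 2.5 * (85 - 50)
Q = 66 * 2.5 * 35
Q = 5775.0 kJ/hr


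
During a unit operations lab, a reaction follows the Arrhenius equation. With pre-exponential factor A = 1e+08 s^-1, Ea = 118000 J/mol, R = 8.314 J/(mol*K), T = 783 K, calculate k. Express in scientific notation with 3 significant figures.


k = A * exp(-Ea/(R*T))
k = 1e+08 * exp(-118000 / (8.314 * 783))
k = 1e+08 * exp(-18.126344)
k = 1.34e+00


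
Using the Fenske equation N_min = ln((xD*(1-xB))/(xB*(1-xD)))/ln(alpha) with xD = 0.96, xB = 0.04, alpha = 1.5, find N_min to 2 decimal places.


N_min = ln((xD*(1-xB))/(xB*(1-xD))) / ln(alpha)
Numerator inside ln: 0.9216 / 0.0016 = 576.0
ln(576.0) = 6.356108
ln(alpha) = ln(1.5) = 0.405465
N_min = 6.356108 / 0.405465 = 15.68


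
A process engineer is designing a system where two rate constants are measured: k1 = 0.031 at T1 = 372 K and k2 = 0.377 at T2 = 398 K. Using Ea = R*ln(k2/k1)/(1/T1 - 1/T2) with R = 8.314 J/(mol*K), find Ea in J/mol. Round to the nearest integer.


Ea = R * ln(k2/k1) / (1/T1 - 1/T2)
ln(k2/k1) = ln(0.377/0.031) = 2.498258
1/T1 - 1/T2 = 1/372 - 1/398 = 0.000175609229
Ea = 8.314 * 2.498258 / 0.000175609229
Ea = 118277 J/mol


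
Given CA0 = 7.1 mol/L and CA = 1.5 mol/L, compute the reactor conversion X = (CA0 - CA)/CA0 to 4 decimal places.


X = (CA0 - CA) / CA0
X = (7.1 - 1.5) / 7.1
X = 5.6 / 7.1
X = 0.7887


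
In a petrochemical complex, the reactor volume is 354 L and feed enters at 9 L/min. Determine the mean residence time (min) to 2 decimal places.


tau = V / v0
tau = 354 / 9
tau = 39.33 min


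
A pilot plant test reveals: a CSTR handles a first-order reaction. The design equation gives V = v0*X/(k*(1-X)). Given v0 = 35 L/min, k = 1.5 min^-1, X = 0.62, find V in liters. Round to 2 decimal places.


V = v0 * X / (k * (1 - X))
V = 35 * 0.62 / (1.5 * (1 - 0.62))
V = 21.7 / (1.5 * 0.38)
V = 21.7 / 0.57
V = 38.07 L


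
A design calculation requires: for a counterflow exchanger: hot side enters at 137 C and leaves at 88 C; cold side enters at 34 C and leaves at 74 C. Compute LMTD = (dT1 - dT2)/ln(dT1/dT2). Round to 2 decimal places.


dT1 = Th_in - Tc_out = 137 - 74 = 63
dT2 = Th_out - Tc_in = 88 - 34 = 54
LMTD = (dT1 - dT2) / ln(dT1/dT2)
LMTD = (63 - 54) / ln(63/54)
LMTD = 58.38 K


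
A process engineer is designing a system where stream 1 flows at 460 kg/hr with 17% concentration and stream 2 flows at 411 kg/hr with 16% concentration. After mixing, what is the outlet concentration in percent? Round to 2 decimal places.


Mass balance on solute: F1*x1 + F2*x2 = F3*x3
F3 = F1 + F2 = 460 + 411 = 871 kg/hr
x3 = (F1*x1 + F2*x2)/F3
x3 = (460*0.17 + 411*0.16) / 871
x3 = 16.53%


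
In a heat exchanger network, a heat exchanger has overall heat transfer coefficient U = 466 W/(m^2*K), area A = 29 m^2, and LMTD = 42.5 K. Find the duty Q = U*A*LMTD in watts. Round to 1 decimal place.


Q = U * A * LMTD
Q = 466 * 29 * 42.5
Q = 574345.0 W


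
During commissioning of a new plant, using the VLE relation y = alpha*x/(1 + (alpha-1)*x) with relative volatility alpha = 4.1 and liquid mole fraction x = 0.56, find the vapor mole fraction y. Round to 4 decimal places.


y = alpha*x / (1 + (alpha-1)*x)
y = 4.1*0.56 / (1 + (4.1-1)*0.56)
y = 2.296 / (1 + 1.736)
y = 2.296 / 2.736
y = 0.8392


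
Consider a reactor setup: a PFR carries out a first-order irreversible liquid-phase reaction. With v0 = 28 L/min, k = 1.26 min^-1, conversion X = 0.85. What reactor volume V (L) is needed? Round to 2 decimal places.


V = (v0/k) * ln(1/(1-X))
V = (28/1.26) * ln(1/(1-0.85))
V = 22.222222 * ln(6.666667)
V = 22.222222 * 1.89712
V = 42.16 L


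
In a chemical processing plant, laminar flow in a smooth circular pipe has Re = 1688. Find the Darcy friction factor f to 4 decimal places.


f = 64 / Re
f = 64 / 1688
f = 0.0379


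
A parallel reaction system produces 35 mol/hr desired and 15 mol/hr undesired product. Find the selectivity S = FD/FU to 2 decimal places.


S = desired product rate / undesired product rate
S = 35 / 15
S = 2.33


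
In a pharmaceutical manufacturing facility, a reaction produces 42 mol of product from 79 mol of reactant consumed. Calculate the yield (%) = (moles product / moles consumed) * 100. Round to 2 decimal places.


Yield = (moles product / moles consumed) * 100%
Yield = (42 / 79) * 100
Yield = 0.5316 * 100
Yield = 53.16%


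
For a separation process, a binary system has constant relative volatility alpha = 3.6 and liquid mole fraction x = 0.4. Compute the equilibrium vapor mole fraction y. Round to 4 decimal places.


y = alpha*x / (1 + (alpha-1)*x)
y = 3.6*0.4 / (1 + (3.6-1)*0.4)
y = 1.44 / (1 + 1.04)
y = 1.44 / 2.04
y = 0.7059


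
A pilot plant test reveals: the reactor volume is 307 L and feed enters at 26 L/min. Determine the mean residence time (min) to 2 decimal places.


tau = V / v0
tau = 307 / 26
tau = 11.81 min


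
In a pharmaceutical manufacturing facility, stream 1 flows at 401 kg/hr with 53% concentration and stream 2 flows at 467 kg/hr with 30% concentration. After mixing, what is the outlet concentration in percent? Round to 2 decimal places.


Mass balance on solute: F1*x1 + F2*x2 = F3*x3
F3 = F1 + F2 = 401 + 467 = 868 kg/hr
x3 = (F1*x1 + F2*x2)/F3
x3 = (401*0.53 + 467*0.3) / 868
x3 = 40.63%


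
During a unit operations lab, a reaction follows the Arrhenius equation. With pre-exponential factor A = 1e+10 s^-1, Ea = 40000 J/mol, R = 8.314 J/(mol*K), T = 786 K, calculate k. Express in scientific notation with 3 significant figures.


k = A * exp(-Ea/(R*T))
k = 1e+10 * exp(-40000 / (8.314 * 786))
k = 1e+10 * exp(-6.121071)
k = 2.20e+07


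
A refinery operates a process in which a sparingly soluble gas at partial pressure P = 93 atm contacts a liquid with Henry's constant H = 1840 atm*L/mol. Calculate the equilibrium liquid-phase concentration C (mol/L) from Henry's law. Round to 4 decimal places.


C = P / H
C = 93 / 1840
C = 0.0505 mol/L


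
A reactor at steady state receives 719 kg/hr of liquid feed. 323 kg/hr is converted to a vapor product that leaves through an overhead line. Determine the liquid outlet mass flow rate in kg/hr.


Steady-state mass balance on the main outlet: F_out = F_in - F_removed
F_out = 719 - 323
F_out = 396 kg/hr


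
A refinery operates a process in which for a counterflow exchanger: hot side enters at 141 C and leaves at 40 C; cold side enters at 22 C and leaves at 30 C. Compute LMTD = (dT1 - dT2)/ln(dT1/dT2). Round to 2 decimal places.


dT1 = Th_in - Tc_out = 141 - 30 = 111
dT2 = Th_out - Tc_in = 40 - 22 = 18
LMTD = (dT1 - dT2) / ln(dT1/dT2)
LMTD = (111 - 18) / ln(111/18)
LMTD = 51.12 K


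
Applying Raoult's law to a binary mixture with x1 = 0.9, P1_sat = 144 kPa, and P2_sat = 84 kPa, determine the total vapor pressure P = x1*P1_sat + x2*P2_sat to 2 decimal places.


P = x1*P1_sat + x2*P2_sat
x2 = 1 - x1 = 1 - 0.9 = 0.1
P = 0.9*144 + 0.1*84
P = 129.6 + 8.4
P = 138.00 kPa


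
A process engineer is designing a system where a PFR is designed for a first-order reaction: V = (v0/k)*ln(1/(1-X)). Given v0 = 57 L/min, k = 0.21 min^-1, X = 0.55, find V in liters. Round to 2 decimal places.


V = (v0/k) * ln(1/(1-X))
V = (57/0.21) * ln(1/(1-0.55))
V = 271.428571 * ln(2.222222)
V = 271.428571 * 0.798508
V = 216.74 L


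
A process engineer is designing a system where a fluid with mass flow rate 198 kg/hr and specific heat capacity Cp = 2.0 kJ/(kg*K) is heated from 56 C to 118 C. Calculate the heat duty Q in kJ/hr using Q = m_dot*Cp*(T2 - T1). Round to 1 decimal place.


Q = m_dot * Cp * (T2 - T1)
Q = 198 * 2.0 * (118 - 56)
Q = 198 * 2.0 * 62
Q = 24552.0 kJ/hr


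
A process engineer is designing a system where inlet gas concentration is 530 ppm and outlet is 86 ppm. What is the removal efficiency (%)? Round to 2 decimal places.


Efficiency = (G_in - G_out) / G_in * 100%
Efficiency = (530 - 86) / 530 * 100
Efficiency = 444 / 530 * 100
Efficiency = 83.77%


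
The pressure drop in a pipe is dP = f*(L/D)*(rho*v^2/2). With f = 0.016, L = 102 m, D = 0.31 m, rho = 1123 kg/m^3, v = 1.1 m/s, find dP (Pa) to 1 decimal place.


dP = f * (L/D) * (rho*v^2/2)
dP = 0.016 * (102/0.31) * (1123*1.1^2/2)
L/D = 329.03225806
rho*v^2/2 = 1123*1.21/2 = 679.415
dP = 0.016 * 329.03225806 * 679.415
dP = 3576.8 Pa


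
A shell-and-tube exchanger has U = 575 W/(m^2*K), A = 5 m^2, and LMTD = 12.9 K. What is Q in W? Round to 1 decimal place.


Q = U * A * LMTD
Q = 575 * 5 * 12.9
Q = 37087.5 W


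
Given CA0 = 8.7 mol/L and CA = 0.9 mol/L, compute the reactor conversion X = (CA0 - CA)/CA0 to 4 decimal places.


X = (CA0 - CA) / CA0
X = (8.7 - 0.9) / 8.7
X = 7.8 / 8.7
X = 0.8966


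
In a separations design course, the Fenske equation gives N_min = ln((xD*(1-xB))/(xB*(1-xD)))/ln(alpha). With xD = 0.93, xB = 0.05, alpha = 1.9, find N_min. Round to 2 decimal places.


N_min = ln((xD*(1-xB))/(xB*(1-xD))) / ln(alpha)
Numerator inside ln: 0.8835 / 0.0035 = 252.428571
ln(252.428571) = 5.531128
ln(alpha) = ln(1.9) = 0.641854
N_min = 5.531128 / 0.641854 = 8.62


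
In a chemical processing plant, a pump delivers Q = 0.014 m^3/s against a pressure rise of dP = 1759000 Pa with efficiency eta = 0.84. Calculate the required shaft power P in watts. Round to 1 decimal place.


P = Q * dP / eta
P = 0.014 * 1759000 / 0.84
P = 24626.0 / 0.84
P = 29316.7 W


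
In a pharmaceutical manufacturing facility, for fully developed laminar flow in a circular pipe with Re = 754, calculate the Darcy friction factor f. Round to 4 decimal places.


f = 64 / Re
f = 64 / 754
f = 0.0849


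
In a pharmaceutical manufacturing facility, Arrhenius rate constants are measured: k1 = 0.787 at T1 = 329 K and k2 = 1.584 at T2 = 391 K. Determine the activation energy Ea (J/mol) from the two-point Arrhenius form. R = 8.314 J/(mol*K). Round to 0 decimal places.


Ea = R * ln(k2/k1) / (1/T1 - 1/T2)
ln(k2/k1) = ln(1.584/0.787) = 0.6994803
1/T1 - 1/T2 = 1/329 - 1/391 = 0.000481968921
Ea = 8.314 * 0.6994803 / 0.000481968921
Ea = 12066 J/mol


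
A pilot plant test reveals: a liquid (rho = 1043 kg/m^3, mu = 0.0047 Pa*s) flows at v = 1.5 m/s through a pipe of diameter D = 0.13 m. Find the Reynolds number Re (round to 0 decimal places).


Re = rho * v * D / mu
Re = 1043 * 1.5 * 0.13 / 0.0047
Re = 203.385 / 0.0047
Re = 43273


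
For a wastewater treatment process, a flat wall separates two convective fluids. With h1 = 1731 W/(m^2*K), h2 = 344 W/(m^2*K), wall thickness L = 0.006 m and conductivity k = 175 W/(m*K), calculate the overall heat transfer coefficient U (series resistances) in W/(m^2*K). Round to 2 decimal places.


1/U = 1/h1 + L/k + 1/h2
1/U = 1/1731 + 0.006/175 + 1/344
1/U = 0.0005777008 + 3.42857e-05 + 0.0029069767
1/U = 0.0035189632
U = 284.17 W/(m^2*K)


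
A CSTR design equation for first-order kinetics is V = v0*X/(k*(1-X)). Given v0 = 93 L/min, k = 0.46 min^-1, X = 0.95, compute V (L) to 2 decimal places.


V = v0 * X / (k * (1 - X))
V = 93 * 0.95 / (0.46 * (1 - 0.95))
V = 88.35 / (0.46 * 0.05)
V = 88.35 / 0.023
V = 3841.30 L


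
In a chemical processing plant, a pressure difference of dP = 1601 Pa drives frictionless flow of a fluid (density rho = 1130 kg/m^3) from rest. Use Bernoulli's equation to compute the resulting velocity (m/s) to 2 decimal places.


v = sqrt(2*dP/rho)
v = sqrt(2*1601/1130)
v = sqrt(2.833628)
v = 1.68 m/s


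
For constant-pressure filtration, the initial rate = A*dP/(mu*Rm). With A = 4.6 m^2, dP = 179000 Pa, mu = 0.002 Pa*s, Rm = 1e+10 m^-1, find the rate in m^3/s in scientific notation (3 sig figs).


rate = A * dP / (mu * Rm)
rate = 4.6 * 179000 / (0.002 * 1e+10)
rate = 823400.0 / 2.000e+07
rate = 4.12e-02 m^3/s


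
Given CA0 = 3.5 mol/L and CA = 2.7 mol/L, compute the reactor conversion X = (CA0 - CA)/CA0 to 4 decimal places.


X = (CA0 - CA) / CA0
X = (3.5 - 2.7) / 3.5
X = 0.8 / 3.5
X = 0.2286


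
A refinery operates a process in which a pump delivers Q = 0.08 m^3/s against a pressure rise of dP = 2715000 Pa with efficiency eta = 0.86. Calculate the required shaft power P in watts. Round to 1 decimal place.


P = Q * dP / eta
P = 0.08 * 2715000 / 0.86
P = 217200.0 / 0.86
P = 252558.1 W


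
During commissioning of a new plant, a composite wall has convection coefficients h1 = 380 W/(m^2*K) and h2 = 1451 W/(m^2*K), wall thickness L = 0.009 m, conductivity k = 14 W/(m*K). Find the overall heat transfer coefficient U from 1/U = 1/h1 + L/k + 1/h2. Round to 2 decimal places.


1/U = 1/h1 + L/k + 1/h2
1/U = 1/380 + 0.009/14 + 1/1451
1/U = 0.0026315789 + 0.0006428571 + 0.0006891799
1/U = 0.0039636159
U = 252.29 W/(m^2*K)


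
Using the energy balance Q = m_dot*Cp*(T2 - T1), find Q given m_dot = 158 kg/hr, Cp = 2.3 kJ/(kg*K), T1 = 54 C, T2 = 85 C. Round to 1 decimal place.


Q = m_dot * Cp * (T2 - T1)
Q = 158 * 2.3 * (85 - 54)
Q = 158 * 2.3 * 31
Q = 11265.4 kJ/hr


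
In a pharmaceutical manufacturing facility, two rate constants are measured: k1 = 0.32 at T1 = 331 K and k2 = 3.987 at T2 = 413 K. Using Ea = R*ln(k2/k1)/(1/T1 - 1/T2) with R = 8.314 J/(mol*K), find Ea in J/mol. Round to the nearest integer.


Ea = R * ln(k2/k1) / (1/T1 - 1/T2)
ln(k2/k1) = ln(3.987/0.32) = 2.5224734
1/T1 - 1/T2 = 1/331 - 1/413 = 0.00059984053
Ea = 8.314 * 2.5224734 / 0.00059984053
Ea = 34962 J/mol


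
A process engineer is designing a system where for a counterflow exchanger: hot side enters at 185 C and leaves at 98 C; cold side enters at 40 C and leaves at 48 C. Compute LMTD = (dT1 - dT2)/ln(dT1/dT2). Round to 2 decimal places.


dT1 = Th_in - Tc_out = 185 - 48 = 137
dT2 = Th_out - Tc_in = 98 - 40 = 58
LMTD = (dT1 - dT2) / ln(dT1/dT2)
LMTD = (137 - 58) / ln(137/58)
LMTD = 91.91 K


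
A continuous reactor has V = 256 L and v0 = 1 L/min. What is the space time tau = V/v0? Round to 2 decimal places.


tau = V / v0
tau = 256 / 1
tau = 256.00 min


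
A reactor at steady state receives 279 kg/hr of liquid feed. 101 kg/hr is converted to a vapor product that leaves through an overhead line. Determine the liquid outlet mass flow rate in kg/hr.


Steady-state mass balance on the main outlet: F_out = F_in - F_removed
F_out = 279 - 101
F_out = 178 kg/hr


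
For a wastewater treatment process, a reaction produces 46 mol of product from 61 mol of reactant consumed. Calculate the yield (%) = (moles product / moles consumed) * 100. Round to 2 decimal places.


Yield = (moles product / moles consumed) * 100%
Yield = (46 / 61) * 100
Yield = 0.7541 * 100
Yield = 75.41%


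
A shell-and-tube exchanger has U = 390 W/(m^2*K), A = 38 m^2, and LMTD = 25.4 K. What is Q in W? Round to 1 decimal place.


Q = U * A * LMTD
Q = 390 * 38 * 25.4
Q = 376428.0 W


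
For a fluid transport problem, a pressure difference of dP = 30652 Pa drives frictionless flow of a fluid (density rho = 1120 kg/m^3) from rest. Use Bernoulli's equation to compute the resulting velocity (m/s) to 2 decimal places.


v = sqrt(2*dP/rho)
v = sqrt(2*30652/1120)
v = sqrt(54.735714)
v = 7.40 m/s


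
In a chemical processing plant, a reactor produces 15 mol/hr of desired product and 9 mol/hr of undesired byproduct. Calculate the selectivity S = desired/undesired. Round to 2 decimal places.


S = desired product rate / undesired product rate
S = 15 / 9
S = 1.67


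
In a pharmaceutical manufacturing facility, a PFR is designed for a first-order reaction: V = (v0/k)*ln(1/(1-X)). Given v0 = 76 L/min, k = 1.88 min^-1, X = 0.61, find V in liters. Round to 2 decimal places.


V = (v0/k) * ln(1/(1-X))
V = (76/1.88) * ln(1/(1-0.61))
V = 40.425532 * ln(2.564103)
V = 40.425532 * 0.941609
V = 38.07 L


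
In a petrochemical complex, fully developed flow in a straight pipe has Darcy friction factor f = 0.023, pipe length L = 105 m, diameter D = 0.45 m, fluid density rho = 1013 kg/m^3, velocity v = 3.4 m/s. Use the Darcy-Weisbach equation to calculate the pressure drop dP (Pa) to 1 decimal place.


dP = f * (L/D) * (rho*v^2/2)
dP = 0.023 * (105/0.45) * (1013*3.4^2/2)
L/D = 233.33333333
rho*v^2/2 = 1013*11.56/2 = 5855.14
dP = 0.023 * 233.33333333 * 5855.14
dP = 31422.6 Pa


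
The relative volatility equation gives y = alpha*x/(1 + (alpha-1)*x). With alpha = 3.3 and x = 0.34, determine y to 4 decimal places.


y = alpha*x / (1 + (alpha-1)*x)
y = 3.3*0.34 / (1 + (3.3-1)*0.34)
y = 1.122 / (1 + 0.782)
y = 1.122 / 1.782
y = 0.6296


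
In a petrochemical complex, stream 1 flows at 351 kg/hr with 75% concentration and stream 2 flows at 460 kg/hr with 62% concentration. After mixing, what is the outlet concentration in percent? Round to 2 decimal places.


Mass balance on solute: F1*x1 + F2*x2 = F3*x3
F3 = F1 + F2 = 351 + 460 = 811 kg/hr
x3 = (F1*x1 + F2*x2)/F3
x3 = (351*0.75 + 460*0.62) / 811
x3 = 67.63%


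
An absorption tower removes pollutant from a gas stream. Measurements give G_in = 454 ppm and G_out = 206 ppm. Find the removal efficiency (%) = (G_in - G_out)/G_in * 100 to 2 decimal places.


Efficiency = (G_in - G_out) / G_in * 100%
Efficiency = (454 - 206) / 454 * 100
Efficiency = 248 / 454 * 100
Efficiency = 54.63%


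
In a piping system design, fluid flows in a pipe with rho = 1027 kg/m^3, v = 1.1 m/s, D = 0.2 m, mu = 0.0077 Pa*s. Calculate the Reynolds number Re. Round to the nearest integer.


Re = rho * v * D / mu
Re = 1027 * 1.1 * 0.2 / 0.0077
Re = 225.94 / 0.0077
Re = 29343


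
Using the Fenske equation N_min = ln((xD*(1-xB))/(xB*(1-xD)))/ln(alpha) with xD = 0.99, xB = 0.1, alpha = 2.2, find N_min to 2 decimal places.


N_min = ln((xD*(1-xB))/(xB*(1-xD))) / ln(alpha)
Numerator inside ln: 0.891 / 0.001 = 891.0
ln(891.0) = 6.792344
ln(alpha) = ln(2.2) = 0.788457
N_min = 6.792344 / 0.788457 = 8.61


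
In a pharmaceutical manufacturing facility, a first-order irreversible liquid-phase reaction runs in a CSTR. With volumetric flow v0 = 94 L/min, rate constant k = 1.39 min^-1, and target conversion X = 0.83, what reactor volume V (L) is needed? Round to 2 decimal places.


V = v0 * X / (k * (1 - X))
V = 94 * 0.83 / (1.39 * (1 - 0.83))
V = 78.02 / (1.39 * 0.17)
V = 78.02 / 0.2363
V = 330.17 L


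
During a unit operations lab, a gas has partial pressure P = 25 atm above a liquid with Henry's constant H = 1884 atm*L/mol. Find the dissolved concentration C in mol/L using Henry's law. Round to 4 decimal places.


C = P / H
C = 25 / 1884
C = 0.0133 mol/L


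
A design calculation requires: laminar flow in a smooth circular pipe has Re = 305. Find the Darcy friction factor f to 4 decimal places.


f = 64 / Re
f = 64 / 305
f = 0.2098


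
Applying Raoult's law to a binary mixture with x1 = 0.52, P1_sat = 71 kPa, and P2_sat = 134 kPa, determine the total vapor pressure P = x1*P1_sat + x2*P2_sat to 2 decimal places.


P = x1*P1_sat + x2*P2_sat
x2 = 1 - x1 = 1 - 0.52 = 0.48
P = 0.52*71 + 0.48*134
P = 36.92 + 64.32
P = 101.24 kPa


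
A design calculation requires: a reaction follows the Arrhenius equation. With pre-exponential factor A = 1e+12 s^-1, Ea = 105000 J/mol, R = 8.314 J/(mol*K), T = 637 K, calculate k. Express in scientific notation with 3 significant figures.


k = A * exp(-Ea/(R*T))
k = 1e+12 * exp(-105000 / (8.314 * 637))
k = 1e+12 * exp(-19.826217)
k = 2.45e+03


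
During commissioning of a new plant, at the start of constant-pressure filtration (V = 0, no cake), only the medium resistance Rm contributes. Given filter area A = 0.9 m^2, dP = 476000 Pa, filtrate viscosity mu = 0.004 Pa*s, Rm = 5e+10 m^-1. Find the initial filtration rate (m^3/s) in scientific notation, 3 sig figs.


rate = A * dP / (mu * Rm)
rate = 0.9 * 476000 / (0.004 * 5e+10)
rate = 428400.0 / 2.000e+08
rate = 2.14e-03 m^3/s


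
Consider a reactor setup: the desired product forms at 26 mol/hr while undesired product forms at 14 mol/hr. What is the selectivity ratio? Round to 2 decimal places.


S = desired product rate / undesired product rate
S = 26 / 14
S = 1.86


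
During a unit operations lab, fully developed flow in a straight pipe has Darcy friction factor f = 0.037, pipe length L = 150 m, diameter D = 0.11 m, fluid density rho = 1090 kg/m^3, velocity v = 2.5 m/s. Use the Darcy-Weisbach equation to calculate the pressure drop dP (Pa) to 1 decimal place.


dP = f * (L/D) * (rho*v^2/2)
dP = 0.037 * (150/0.11) * (1090*2.5^2/2)
L/D = 1363.63636364
rho*v^2/2 = 1090*6.25/2 = 3406.25
dP = 0.037 * 1363.63636364 * 3406.25
dP = 171860.8 Pa


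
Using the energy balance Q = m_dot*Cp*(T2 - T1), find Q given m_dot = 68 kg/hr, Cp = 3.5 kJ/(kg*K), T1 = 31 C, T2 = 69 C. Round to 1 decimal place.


Q = m_dot * Cp * (T2 - T1)
Q = 68 * 3.5 * (69 - 31)
Q = 68 * 3.5 * 38
Q = 9044.0 kJ/hr


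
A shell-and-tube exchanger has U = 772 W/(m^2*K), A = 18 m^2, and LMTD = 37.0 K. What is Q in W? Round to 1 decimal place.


Q = U * A * LMTD
Q = 772 * 18 * 37.0
Q = 514152.0 W


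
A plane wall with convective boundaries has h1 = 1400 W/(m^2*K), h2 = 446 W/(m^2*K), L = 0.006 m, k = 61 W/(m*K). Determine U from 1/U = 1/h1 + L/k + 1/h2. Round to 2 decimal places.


1/U = 1/h1 + L/k + 1/h2
1/U = 1/1400 + 0.006/61 + 1/446
1/U = 0.0007142857 + 9.83607e-05 + 0.0022421525
1/U = 0.0030547989
U = 327.35 W/(m^2*K)


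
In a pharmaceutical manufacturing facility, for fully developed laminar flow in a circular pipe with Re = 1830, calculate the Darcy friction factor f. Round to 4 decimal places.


f = 64 / Re
f = 64 / 1830
f = 0.0350


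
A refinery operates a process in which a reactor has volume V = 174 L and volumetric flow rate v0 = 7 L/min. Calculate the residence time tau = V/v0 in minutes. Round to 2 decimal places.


tau = V / v0
tau = 174 / 7
tau = 24.86 min


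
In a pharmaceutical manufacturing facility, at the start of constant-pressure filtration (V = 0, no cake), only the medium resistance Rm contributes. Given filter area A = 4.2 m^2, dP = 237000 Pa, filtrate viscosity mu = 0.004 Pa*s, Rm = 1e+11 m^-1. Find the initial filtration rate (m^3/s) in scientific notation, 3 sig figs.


rate = A * dP / (mu * Rm)
rate = 4.2 * 237000 / (0.004 * 1e+11)
rate = 995400.0 / 4.000e+08
rate = 2.49e-03 m^3/s


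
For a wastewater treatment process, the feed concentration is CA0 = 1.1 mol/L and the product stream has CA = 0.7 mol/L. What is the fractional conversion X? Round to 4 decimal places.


X = (CA0 - CA) / CA0
X = (1.1 - 0.7) / 1.1
X = 0.4 / 1.1
X = 0.3636


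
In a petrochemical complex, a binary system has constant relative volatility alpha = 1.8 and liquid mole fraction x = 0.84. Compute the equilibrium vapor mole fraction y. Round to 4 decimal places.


y = alpha*x / (1 + (alpha-1)*x)
y = 1.8*0.84 / (1 + (1.8-1)*0.84)
y = 1.512 / (1 + 0.672)
y = 1.512 / 1.672
y = 0.9043


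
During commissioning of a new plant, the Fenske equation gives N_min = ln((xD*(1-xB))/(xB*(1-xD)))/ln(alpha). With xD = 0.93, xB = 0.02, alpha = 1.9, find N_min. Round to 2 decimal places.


N_min = ln((xD*(1-xB))/(xB*(1-xD))) / ln(alpha)
Numerator inside ln: 0.9114 / 0.0014 = 651.0
ln(651.0) = 6.47851
ln(alpha) = ln(1.9) = 0.641854
N_min = 6.47851 / 0.641854 = 10.09


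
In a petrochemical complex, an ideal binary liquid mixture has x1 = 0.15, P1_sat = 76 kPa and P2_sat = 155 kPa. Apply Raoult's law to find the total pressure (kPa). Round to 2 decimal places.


P = x1*P1_sat + x2*P2_sat
x2 = 1 - x1 = 1 - 0.15 = 0.85
P = 0.15*76 + 0.85*155
P = 11.4 + 131.75
P = 143.15 kPa


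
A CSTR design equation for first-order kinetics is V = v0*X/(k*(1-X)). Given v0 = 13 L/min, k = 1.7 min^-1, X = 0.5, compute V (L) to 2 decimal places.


V = v0 * X / (k * (1 - X))
V = 13 * 0.5 / (1.7 * (1 - 0.5))
V = 6.5 / (1.7 * 0.5)
V = 6.5 / 0.85
V = 7.65 L


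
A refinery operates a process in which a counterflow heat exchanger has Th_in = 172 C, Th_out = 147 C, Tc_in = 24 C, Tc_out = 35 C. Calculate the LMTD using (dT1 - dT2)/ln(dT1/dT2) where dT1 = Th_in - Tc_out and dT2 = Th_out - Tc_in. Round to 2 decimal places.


dT1 = Th_in - Tc_out = 172 - 35 = 137
dT2 = Th_out - Tc_in = 147 - 24 = 123
LMTD = (dT1 - dT2) / ln(dT1/dT2)
LMTD = (137 - 123) / ln(137/123)
LMTD = 129.87 K


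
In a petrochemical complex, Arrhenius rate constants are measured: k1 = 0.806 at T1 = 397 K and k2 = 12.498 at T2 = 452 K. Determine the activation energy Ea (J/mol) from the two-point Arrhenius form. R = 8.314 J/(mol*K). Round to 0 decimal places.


Ea = R * ln(k2/k1) / (1/T1 - 1/T2)
ln(k2/k1) = ln(12.498/0.806) = 2.7412402
1/T1 - 1/T2 = 1/397 - 1/452 = 0.000306502307
Ea = 8.314 * 2.7412402 / 0.000306502307
Ea = 74357 J/mol


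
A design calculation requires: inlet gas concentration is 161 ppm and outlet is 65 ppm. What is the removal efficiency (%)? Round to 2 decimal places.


Efficiency = (G_in - G_out) / G_in * 100%
Efficiency = (161 - 65) / 161 * 100
Efficiency = 96 / 161 * 100
Efficiency = 59.63%


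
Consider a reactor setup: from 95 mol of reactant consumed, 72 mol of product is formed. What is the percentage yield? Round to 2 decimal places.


Yield = (moles product / moles consumed) * 100%
Yield = (72 / 95) * 100
Yield = 0.7579 * 100
Yield = 75.79%


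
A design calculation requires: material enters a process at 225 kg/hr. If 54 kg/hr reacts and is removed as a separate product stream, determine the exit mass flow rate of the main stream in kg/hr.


Steady-state mass balance on the main outlet: F_out = F_in - F_removed
F_out = 225 - 54
F_out = 171 kg/hr


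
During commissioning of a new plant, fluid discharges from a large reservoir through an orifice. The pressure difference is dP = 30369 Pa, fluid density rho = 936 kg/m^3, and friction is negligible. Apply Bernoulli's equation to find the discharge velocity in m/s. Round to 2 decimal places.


v = sqrt(2*dP/rho)
v = sqrt(2*30369/936)
v = sqrt(64.891026)
v = 8.06 m/s


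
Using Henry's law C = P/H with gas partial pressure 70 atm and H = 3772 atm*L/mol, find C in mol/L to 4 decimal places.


C = P / H
C = 70 / 3772
C = 0.0186 mol/L


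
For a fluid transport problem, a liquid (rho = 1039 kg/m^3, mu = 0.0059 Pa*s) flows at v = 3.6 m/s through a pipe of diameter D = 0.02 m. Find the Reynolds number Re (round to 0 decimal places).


Re = rho * v * D / mu
Re = 1039 * 3.6 * 0.02 / 0.0059
Re = 74.808 / 0.0059
Re = 12679


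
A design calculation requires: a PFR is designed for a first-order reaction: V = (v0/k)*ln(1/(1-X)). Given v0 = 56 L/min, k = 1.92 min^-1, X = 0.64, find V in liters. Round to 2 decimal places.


V = (v0/k) * ln(1/(1-X))
V = (56/1.92) * ln(1/(1-0.64))
V = 29.166667 * ln(2.777778)
V = 29.166667 * 1.021651
V = 29.80 L


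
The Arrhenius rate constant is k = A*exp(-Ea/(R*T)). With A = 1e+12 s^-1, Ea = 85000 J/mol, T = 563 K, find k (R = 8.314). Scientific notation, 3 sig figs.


k = A * exp(-Ea/(R*T))
k = 1e+12 * exp(-85000 / (8.314 * 563))
k = 1e+12 * exp(-18.159359)
k = 1.30e+04


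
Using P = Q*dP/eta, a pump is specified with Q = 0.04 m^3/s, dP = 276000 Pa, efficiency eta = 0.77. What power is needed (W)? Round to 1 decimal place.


P = Q * dP / eta
P = 0.04 * 276000 / 0.77
P = 11040.0 / 0.77
P = 14337.7 W


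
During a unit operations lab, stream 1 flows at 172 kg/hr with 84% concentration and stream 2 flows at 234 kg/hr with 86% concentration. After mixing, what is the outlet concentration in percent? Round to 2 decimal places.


Mass balance on solute: F1*x1 + F2*x2 = F3*x3
F3 = F1 + F2 = 172 + 234 = 406 kg/hr
x3 = (F1*x1 + F2*x2)/F3
x3 = (172*0.84 + 234*0.86) / 406
x3 = 85.15%


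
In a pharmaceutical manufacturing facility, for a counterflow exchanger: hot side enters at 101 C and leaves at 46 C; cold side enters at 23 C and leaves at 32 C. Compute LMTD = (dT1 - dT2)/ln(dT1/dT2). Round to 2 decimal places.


dT1 = Th_in - Tc_out = 101 - 32 = 69
dT2 = Th_out - Tc_in = 46 - 23 = 23
LMTD = (dT1 - dT2) / ln(dT1/dT2)
LMTD = (69 - 23) / ln(69/23)
LMTD = 41.87 K


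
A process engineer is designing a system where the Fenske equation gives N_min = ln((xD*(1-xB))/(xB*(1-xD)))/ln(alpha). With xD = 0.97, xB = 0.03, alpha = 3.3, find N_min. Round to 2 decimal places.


N_min = ln((xD*(1-xB))/(xB*(1-xD))) / ln(alpha)
Numerator inside ln: 0.9409 / 0.0009 = 1045.444444
ln(1045.444444) = 6.952197
ln(alpha) = ln(3.3) = 1.193922
N_min = 6.952197 / 1.193922 = 5.82


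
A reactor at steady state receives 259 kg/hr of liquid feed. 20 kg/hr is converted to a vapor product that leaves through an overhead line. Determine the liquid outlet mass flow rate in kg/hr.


Steady-state mass balance on the main outlet: F_out = F_in - F_removed
F_out = 259 - 20
F_out = 239 kg/hr


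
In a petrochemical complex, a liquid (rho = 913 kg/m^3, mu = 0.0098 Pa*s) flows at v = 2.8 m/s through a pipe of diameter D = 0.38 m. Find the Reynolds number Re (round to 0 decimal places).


Re = rho * v * D / mu
Re = 913 * 2.8 * 0.38 / 0.0098
Re = 971.432 / 0.0098
Re = 99126


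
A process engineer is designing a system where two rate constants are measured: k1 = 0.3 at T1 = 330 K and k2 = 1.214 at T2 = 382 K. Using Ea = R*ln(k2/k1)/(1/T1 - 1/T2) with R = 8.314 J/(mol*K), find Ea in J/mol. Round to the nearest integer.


Ea = R * ln(k2/k1) / (1/T1 - 1/T2)
ln(k2/k1) = ln(1.214/0.3) = 1.3978935
1/T1 - 1/T2 = 1/330 - 1/382 = 0.000412501983
Ea = 8.314 * 1.3978935 / 0.000412501983
Ea = 28175 J/mol


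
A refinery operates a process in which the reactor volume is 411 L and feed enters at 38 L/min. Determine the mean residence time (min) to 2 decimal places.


tau = V / v0
tau = 411 / 38
tau = 10.82 min


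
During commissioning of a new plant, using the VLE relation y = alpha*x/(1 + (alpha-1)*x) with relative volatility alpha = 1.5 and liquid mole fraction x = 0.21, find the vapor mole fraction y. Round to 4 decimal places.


y = alpha*x / (1 + (alpha-1)*x)
y = 1.5*0.21 / (1 + (1.5-1)*0.21)
y = 0.315 / (1 + 0.105)
y = 0.315 / 1.105
y = 0.2851


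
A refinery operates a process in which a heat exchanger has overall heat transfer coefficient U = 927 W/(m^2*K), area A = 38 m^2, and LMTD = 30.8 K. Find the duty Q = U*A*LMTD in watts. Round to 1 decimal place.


Q = U * A * LMTD
Q = 927 * 38 * 30.8
Q = 1084960.8 W


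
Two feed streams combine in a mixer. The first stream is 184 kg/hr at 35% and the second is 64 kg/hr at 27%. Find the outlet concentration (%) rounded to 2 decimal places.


Mass balance on solute: F1*x1 + F2*x2 = F3*x3
F3 = F1 + F2 = 184 + 64 = 248 kg/hr
x3 = (F1*x1 + F2*x2)/F3
x3 = (184*0.35 + 64*0.27) / 248
x3 = 32.94%


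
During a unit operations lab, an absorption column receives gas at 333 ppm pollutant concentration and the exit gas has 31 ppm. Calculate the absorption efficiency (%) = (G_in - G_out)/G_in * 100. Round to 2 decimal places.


Efficiency = (G_in - G_out) / G_in * 100%
Efficiency = (333 - 31) / 333 * 100
Efficiency = 302 / 333 * 100
Efficiency = 90.69%


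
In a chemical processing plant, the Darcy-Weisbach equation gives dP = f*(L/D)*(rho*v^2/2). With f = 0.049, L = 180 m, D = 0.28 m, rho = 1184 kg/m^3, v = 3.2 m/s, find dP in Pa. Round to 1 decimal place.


dP = f * (L/D) * (rho*v^2/2)
dP = 0.049 * (180/0.28) * (1184*3.2^2/2)
L/D = 642.85714286
rho*v^2/2 = 1184*10.24/2 = 6062.08
dP = 0.049 * 642.85714286 * 6062.08
dP = 190955.5 Pa


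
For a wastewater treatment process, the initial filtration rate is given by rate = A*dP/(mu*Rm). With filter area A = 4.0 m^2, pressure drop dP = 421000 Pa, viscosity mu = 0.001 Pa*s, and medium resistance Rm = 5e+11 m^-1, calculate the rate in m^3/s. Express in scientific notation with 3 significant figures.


rate = A * dP / (mu * Rm)
rate = 4.0 * 421000 / (0.001 * 5e+11)
rate = 1684000.0 / 5.000e+08
rate = 3.37e-03 m^3/s


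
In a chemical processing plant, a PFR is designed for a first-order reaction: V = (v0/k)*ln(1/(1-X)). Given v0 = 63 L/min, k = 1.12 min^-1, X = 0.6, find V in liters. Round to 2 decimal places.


V = (v0/k) * ln(1/(1-X))
V = (63/1.12) * ln(1/(1-0.6))
V = 56.25 * ln(2.5)
V = 56.25 * 0.916291
V = 51.54 L


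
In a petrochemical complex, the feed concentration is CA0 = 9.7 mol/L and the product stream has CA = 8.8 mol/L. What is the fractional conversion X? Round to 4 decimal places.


X = (CA0 - CA) / CA0
X = (9.7 - 8.8) / 9.7
X = 0.9 / 9.7
X = 0.0928


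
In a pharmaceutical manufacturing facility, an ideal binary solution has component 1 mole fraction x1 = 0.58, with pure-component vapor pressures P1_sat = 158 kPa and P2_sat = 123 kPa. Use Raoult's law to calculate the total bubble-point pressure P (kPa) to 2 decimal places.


P = x1*P1_sat + x2*P2_sat
x2 = 1 - x1 = 1 - 0.58 = 0.42
P = 0.58*158 + 0.42*123
P = 91.64 + 51.66
P = 143.30 kPa


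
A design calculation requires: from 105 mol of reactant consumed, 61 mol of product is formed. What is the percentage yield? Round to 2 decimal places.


Yield = (moles product / moles consumed) * 100%
Yield = (61 / 105) * 100
Yield = 0.581 * 100
Yield = 58.10%
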